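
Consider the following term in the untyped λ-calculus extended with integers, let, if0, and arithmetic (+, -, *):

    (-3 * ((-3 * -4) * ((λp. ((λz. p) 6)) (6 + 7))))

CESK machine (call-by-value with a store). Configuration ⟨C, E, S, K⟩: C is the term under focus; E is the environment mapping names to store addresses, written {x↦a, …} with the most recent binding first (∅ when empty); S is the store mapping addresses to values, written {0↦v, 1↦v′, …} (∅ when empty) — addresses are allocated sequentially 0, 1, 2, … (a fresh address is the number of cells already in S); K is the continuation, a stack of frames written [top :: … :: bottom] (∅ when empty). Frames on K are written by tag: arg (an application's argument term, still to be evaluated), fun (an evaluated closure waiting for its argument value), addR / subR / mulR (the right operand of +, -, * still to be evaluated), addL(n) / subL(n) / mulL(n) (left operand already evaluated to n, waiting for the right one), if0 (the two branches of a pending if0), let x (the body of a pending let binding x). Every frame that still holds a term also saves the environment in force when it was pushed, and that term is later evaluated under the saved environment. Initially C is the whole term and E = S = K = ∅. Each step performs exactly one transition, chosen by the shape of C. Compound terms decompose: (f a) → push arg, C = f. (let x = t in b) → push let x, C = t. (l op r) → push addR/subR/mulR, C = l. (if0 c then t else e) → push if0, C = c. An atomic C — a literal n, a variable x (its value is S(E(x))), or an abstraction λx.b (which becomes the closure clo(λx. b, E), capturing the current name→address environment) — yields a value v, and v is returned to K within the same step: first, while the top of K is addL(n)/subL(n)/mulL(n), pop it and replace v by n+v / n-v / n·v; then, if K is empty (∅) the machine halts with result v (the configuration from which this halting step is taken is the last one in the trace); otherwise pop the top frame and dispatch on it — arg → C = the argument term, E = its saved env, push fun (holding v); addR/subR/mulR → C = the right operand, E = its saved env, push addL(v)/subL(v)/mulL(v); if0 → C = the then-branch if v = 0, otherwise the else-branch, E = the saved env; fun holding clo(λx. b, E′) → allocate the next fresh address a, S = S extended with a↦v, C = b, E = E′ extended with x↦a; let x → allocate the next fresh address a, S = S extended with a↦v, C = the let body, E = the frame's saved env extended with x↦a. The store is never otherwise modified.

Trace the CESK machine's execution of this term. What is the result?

[0] [C=(-3 * ((-3 * -4) * ((λp. ((λz. p) 6)) (6 + 7)))) | E=∅ | S=∅ | K=∅]
[1] [C=-3 | E=∅ | S=∅ | K=[mulR]]
[2] [C=((-3 * -4) * ((λp. ((λz. p) 6)) (6 + 7))) | E=∅ | S=∅ | K=[mulL(-3)]]
[3] [C=(-3 * -4) | E=∅ | S=∅ | K=[mulR :: mulL(-3)]]
[4] [C=-3 | E=∅ | S=∅ | K=[mulR :: mulR :: mulL(-3)]]
[5] [C=-4 | E=∅ | S=∅ | K=[mulL(-3) :: mulR :: mulL(-3)]]
[6] [C=((λp. ((λz. p) 6)) (6 + 7)) | E=∅ | S=∅ | K=[mulL(12) :: mulL(-3)]]
[7] [C=(λp. ((λz. p) 6)) | E=∅ | S=∅ | K=[arg :: mulL(12) :: mulL(-3)]]
[8] [C=(6 + 7) | E=∅ | S=∅ | K=[fun :: mulL(12) :: mulL(-3)]]
[9] [C=6 | E=∅ | S=∅ | K=[addR :: fun :: mulL(12) :: mulL(-3)]]
[10] [C=7 | E=∅ | S=∅ | K=[addL(6) :: fun :: mulL(12) :: mulL(-3)]]
[11] [C=((λz. p) 6) | E={p↦0} | S={0↦13} | K=[mulL(12) :: mulL(-3)]]
[12] [C=(λz. p) | E={p↦0} | S={0↦13} | K=[arg :: mulL(12) :: mulL(-3)]]
[13] [C=6 | E={p↦0} | S={0↦13} | K=[fun :: mulL(12) :: mulL(-3)]]
[14] [C=p | E={z↦1, p↦0} | S={0↦13, 1↦6} | K=[mulL(12) :: mulL(-3)]]
→ final value -468

Answer: -468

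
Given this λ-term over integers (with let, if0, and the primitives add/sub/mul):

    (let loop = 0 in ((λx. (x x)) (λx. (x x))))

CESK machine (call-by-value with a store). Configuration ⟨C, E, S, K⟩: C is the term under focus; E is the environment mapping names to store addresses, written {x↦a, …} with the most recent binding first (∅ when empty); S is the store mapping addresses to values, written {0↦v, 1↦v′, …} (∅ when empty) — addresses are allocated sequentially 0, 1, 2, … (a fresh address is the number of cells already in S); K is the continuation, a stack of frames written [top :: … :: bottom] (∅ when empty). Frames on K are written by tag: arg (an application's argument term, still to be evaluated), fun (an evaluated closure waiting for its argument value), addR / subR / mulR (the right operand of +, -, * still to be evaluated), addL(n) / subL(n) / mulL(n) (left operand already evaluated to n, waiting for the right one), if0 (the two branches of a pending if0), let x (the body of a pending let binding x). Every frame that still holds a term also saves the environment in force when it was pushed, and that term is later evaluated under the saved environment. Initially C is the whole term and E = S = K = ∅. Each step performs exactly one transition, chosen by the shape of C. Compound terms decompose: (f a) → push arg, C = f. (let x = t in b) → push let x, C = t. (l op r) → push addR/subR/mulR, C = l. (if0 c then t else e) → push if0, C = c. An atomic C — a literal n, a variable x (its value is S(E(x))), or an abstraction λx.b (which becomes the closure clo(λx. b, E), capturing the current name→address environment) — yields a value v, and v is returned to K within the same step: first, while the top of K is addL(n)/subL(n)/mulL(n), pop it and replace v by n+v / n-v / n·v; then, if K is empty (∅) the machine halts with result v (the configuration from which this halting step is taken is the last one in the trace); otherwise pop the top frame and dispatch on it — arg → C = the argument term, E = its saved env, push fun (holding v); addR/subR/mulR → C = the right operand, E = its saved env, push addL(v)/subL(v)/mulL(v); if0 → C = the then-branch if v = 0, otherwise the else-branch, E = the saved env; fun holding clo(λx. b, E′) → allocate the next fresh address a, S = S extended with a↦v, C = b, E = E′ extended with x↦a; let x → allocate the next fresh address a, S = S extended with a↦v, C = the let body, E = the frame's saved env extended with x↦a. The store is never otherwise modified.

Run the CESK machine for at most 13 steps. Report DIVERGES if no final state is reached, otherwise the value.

t=0: <C=(let loop = 0 in ((λx. (x x)) (λx. (x x)))), E=∅, S=∅, K=∅>
t=1: <C=0, E=∅, S=∅, K=[let loop]>
t=2: <C=((λx. (x x)) (λx. (x x))), E={loop↦0}, S={0↦0}, K=∅>
t=3: <C=(λx. (x x)), E={loop↦0}, S={0↦0}, K=[arg]>
t=4: <C=(λx. (x x)), E={loop↦0}, S={0↦0}, K=[fun]>
t=5: <C=(x x), E={x↦1, loop↦0}, S={0↦0, 1↦clo(λx. (x x), {loop↦0})}, K=∅>
t=6: <C=x, E={x↦1, loop↦0}, S={0↦0, 1↦clo(λx. (x x), {loop↦0})}, K=[arg]>
t=7: <C=x, E={x↦1, loop↦0}, S={0↦0, 1↦clo(λx. (x x), {loop↦0})}, K=[fun]>
t=8: <C=(x x), E={x↦2, loop↦0}, S={0↦0, 1↦clo(λx. (x x), {loop↦0}), 2↦clo(λx. (x x), {loop↦0})}, K=∅>
t=9: <C=x, E={x↦2, loop↦0}, S={0↦0, 1↦clo(λx. (x x), {loop↦0}), 2↦clo(λx. (x x), {loop↦0})}, K=[arg]>
t=10: <C=x, E={x↦2, loop↦0}, S={0↦0, 1↦clo(λx. (x x), {loop↦0}), 2↦clo(λx. (x x), {loop↦0})}, K=[fun]>
t=11: <C=(x x), E={x↦3, loop↦0}, S={0↦0, 1↦clo(λx. (x x), {loop↦0}), 2↦clo(λx. (x x), {loop↦0}), 3↦clo(λx. (x x), {loop↦0})}, K=∅>
t=12: <C=x, E={x↦3, loop↦0}, S={0↦0, 1↦clo(λx. (x x), {loop↦0}), 2↦clo(λx. (x x), {loop↦0}), 3↦clo(λx. (x x), {loop↦0})}, K=[arg]>
t=13: <C=x, E={x↦3, loop↦0}, S={0↦0, 1↦clo(λx. (x x), {loop↦0}), 2↦clo(λx. (x x), {loop↦0}), 3↦clo(λx. (x x), {loop↦0})}, K=[fun]>
→ 13 transitions taken and the configuration is still not final: no result within 13 steps

Answer: DIVERGES (no final state within 13 steps)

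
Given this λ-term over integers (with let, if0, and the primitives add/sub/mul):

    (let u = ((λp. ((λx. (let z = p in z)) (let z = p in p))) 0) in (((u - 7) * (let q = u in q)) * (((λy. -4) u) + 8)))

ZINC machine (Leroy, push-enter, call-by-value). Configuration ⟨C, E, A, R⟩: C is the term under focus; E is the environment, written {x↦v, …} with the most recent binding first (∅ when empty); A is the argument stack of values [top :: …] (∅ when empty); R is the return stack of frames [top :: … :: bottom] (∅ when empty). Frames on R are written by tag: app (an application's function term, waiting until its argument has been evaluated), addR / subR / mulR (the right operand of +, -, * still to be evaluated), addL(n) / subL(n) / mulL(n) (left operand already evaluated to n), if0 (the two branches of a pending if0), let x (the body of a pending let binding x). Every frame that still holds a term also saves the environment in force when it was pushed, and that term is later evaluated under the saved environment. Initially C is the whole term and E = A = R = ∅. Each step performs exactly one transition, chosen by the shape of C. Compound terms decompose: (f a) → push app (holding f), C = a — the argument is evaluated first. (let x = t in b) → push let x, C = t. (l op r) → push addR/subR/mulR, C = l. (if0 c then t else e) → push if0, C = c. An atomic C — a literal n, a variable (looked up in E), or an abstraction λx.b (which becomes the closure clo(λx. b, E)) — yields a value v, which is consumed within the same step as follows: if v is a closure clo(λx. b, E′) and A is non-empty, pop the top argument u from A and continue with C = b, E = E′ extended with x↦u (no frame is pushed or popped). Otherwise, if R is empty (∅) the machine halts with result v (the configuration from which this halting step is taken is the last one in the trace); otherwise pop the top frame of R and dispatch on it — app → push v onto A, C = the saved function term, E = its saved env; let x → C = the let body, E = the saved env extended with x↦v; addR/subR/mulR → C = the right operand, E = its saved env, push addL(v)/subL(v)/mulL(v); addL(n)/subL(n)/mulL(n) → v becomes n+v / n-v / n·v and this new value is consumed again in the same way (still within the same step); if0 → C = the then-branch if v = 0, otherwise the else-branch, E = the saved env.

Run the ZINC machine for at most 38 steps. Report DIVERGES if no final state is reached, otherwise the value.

t=0: [C=(let u = ((λp. ((λx. (let z = p in z)) (let z = p in p))) 0) in (((u - 7) * (let q = u in q)) * (((λy. -4) u) + 8))) | E=∅ | A=∅ | R=∅]
t=1: [C=((λp. ((λx. (let z = p in z)) (let z = p in p))) 0) | E=∅ | A=∅ | R=[let u]]
t=2: [C=0 | E=∅ | A=∅ | R=[app :: let u]]
t=3: [C=(λp. ((λx. (let z = p in z)) (let z = p in p))) | E=∅ | A=[0] | R=[let u]]
t=4: [C=((λx. (let z = p in z)) (let z = p in p)) | E={p↦0} | A=∅ | R=[let u]]
t=5: [C=(let z = p in p) | E={p↦0} | A=∅ | R=[app :: let u]]
t=6: [C=p | E={p↦0} | A=∅ | R=[let z :: app :: let u]]
t=7: [C=p | E={z↦0, p↦0} | A=∅ | R=[app :: let u]]
t=8: [C=(λx. (let z = p in z)) | E={p↦0} | A=[0] | R=[let u]]
t=9: [C=(let z = p in z) | E={x↦0, p↦0} | A=∅ | R=[let u]]
t=10: [C=p | E={x↦0, p↦0} | A=∅ | R=[let z :: let u]]
t=11: [C=z | E={z↦0, x↦0, p↦0} | A=∅ | R=[let u]]
t=12: [C=(((u - 7) * (let q = u in q)) * (((λy. -4) u) + 8)) | E={u↦0} | A=∅ | R=∅]
t=13: [C=((u - 7) * (let q = u in q)) | E={u↦0} | A=∅ | R=[mulR]]
t=14: [C=(u - 7) | E={u↦0} | A=∅ | R=[mulR :: mulR]]
t=15: [C=u | E={u↦0} | A=∅ | R=[subR :: mulR :: mulR]]
t=16: [C=7 | E={u↦0} | A=∅ | R=[subL(0) :: mulR :: mulR]]
t=17: [C=(let q = u in q) | E={u↦0} | A=∅ | R=[mulL(-7) :: mulR]]
t=18: [C=u | E={u↦0} | A=∅ | R=[let q :: mulL(-7) :: mulR]]
t=19: [C=q | E={q↦0, u↦0} | A=∅ | R=[mulL(-7) :: mulR]]
t=20: [C=(((λy. -4) u) + 8) | E={u↦0} | A=∅ | R=[mulL(0)]]
t=21: [C=((λy. -4) u) | E={u↦0} | A=∅ | R=[addR :: mulL(0)]]
t=22: [C=u | E={u↦0} | A=∅ | R=[app :: addR :: mulL(0)]]
t=23: [C=(λy. -4) | E={u↦0} | A=[0] | R=[addR :: mulL(0)]]
t=24: [C=-4 | E={y↦0, u↦0} | A=∅ | R=[addR :: mulL(0)]]
t=25: [C=8 | E={u↦0} | A=∅ | R=[addL(-4) :: mulL(0)]]
→ final value 0

Answer: 0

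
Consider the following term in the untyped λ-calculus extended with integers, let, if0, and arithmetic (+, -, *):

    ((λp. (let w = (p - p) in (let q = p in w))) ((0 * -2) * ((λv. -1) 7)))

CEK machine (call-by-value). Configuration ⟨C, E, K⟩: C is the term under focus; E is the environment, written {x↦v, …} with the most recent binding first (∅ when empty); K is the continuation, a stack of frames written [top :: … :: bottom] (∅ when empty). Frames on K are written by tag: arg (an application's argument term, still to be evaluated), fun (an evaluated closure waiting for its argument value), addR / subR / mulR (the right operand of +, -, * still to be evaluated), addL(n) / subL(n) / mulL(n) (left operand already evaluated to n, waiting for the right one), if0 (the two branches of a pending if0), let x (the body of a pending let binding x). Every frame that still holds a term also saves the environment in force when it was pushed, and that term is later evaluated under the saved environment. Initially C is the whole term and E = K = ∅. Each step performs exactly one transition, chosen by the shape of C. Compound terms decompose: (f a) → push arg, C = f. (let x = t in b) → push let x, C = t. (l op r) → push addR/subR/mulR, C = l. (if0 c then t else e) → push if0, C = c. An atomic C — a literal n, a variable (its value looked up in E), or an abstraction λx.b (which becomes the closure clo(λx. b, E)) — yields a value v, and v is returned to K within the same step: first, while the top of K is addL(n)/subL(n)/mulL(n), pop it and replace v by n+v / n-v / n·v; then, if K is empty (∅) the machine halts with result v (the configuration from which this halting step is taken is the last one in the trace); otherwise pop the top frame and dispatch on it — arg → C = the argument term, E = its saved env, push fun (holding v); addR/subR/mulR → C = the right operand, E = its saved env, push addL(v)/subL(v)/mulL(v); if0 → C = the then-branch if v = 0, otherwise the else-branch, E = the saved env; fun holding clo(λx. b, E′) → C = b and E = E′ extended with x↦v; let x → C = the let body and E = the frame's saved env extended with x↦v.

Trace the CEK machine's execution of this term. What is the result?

step 0: ⟨C=((λp. (let w = (p - p) in (let q = p in w))) ((0 * -2) * ((λv. -1) 7))); E=∅; K=∅⟩
step 1: ⟨C=(λp. (let w = (p - p) in (let q = p in w))); E=∅; K=[arg]⟩
step 2: ⟨C=((0 * -2) * ((λv. -1) 7)); E=∅; K=[fun]⟩
step 3: ⟨C=(0 * -2); E=∅; K=[mulR :: fun]⟩
step 4: ⟨C=0; E=∅; K=[mulR :: mulR :: fun]⟩
step 5: ⟨C=-2; E=∅; K=[mulL(0) :: mulR :: fun]⟩
step 6: ⟨C=((λv. -1) 7); E=∅; K=[mulL(0) :: fun]⟩
step 7: ⟨C=(λv. -1); E=∅; K=[arg :: mulL(0) :: fun]⟩
step 8: ⟨C=7; E=∅; K=[fun :: mulL(0) :: fun]⟩
step 9: ⟨C=-1; E={v↦7}; K=[mulL(0) :: fun]⟩
step 10: ⟨C=(let w = (p - p) in (let q = p in w)); E={p↦0}; K=∅⟩
step 11: ⟨C=(p - p); E={p↦0}; K=[let w]⟩
step 12: ⟨C=p; E={p↦0}; K=[subR :: let w]⟩
step 13: ⟨C=p; E={p↦0}; K=[subL(0) :: let w]⟩
step 14: ⟨C=(let q = p in w); E={w↦0, p↦0}; K=∅⟩
step 15: ⟨C=p; E={w↦0, p↦0}; K=[let q]⟩
step 16: ⟨C=w; E={q↦0, w↦0, p↦0}; K=∅⟩
→ final value 0

Answer: 0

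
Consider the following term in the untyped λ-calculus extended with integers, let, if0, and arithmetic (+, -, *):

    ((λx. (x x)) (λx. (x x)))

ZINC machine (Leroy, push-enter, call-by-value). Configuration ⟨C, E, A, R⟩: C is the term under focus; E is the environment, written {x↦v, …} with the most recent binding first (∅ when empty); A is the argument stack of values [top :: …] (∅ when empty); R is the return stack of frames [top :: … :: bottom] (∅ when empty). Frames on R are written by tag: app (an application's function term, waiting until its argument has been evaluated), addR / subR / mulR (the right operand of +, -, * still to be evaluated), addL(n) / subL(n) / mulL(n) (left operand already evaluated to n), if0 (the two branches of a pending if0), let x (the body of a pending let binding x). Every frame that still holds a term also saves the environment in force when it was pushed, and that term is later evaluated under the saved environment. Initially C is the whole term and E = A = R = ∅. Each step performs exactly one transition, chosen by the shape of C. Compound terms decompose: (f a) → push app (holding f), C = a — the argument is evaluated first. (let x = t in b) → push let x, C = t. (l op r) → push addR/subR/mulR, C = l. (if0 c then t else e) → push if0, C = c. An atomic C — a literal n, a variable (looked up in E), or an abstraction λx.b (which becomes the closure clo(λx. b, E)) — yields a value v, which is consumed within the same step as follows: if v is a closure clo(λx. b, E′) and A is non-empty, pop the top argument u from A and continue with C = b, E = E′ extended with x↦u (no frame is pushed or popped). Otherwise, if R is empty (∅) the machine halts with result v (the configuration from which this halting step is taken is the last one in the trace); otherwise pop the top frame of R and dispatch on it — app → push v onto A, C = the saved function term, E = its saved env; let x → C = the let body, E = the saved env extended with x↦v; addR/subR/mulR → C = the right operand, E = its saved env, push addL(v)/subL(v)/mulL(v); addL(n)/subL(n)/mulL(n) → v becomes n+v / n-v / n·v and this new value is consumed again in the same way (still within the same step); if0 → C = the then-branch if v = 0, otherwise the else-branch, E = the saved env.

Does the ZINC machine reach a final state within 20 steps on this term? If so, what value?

Answer: DIVERGES (no final state within 20 steps)

Execution trace:
0. ⟨C=((λx. (x x)) (λx. (x x))); E=∅; A=∅; R=∅⟩
1. ⟨C=(λx. (x x)); E=∅; A=∅; R=[app]⟩
2. ⟨C=(λx. (x x)); E=∅; A=[clo(λx. (x x), ∅)]; R=∅⟩
3. ⟨C=(x x); E={x↦clo(λx. (x x), ∅)}; A=∅; R=∅⟩
4. ⟨C=x; E={x↦clo(λx. (x x), ∅)}; A=∅; R=[app]⟩
5. ⟨C=x; E={x↦clo(λx. (x x), ∅)}; A=[clo(λx. (x x), ∅)]; R=∅⟩
… configuration repeats with period 3 (steps 3–5 recur indefinitely) …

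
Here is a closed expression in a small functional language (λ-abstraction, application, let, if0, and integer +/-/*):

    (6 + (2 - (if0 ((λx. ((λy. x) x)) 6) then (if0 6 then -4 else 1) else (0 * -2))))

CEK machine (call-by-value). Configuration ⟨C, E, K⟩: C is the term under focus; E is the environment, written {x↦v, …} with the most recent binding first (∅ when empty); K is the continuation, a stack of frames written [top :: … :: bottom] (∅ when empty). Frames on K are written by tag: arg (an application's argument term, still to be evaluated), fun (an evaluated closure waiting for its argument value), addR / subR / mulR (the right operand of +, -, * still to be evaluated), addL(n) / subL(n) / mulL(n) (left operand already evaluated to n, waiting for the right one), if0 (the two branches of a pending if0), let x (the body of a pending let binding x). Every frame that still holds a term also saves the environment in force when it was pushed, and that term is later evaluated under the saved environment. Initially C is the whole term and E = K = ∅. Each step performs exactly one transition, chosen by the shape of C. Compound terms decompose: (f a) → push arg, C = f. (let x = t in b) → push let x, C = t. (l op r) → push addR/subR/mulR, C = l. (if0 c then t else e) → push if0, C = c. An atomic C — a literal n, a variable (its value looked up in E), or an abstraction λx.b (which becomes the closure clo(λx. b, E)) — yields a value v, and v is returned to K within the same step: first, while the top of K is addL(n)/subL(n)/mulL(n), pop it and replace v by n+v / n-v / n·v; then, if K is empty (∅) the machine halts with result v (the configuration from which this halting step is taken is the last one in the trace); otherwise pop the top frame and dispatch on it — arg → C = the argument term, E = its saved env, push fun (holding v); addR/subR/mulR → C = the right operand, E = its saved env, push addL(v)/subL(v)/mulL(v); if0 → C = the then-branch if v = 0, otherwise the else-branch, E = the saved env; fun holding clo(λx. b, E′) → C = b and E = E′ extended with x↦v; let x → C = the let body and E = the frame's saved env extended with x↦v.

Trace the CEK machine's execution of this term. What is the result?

step 0: [C=(6 + (2 - (if0 ((λx. ((λy. x) x)) 6) then (if0 6 then -4 else 1) else (0 * -2)))) | E=∅ | K=∅]
step 1: [C=6 | E=∅ | K=[addR]]
step 2: [C=(2 - (if0 ((λx. ((λy. x) x)) 6) then (if0 6 then -4 else 1) else (0 * -2))) | E=∅ | K=[addL(6)]]
step 3: [C=2 | E=∅ | K=[subR :: addL(6)]]
step 4: [C=(if0 ((λx. ((λy. x) x)) 6) then (if0 6 then -4 else 1) else (0 * -2)) | E=∅ | K=[subL(2) :: addL(6)]]
step 5: [C=((λx. ((λy. x) x)) 6) | E=∅ | K=[if0 :: subL(2) :: addL(6)]]
step 6: [C=(λx. ((λy. x) x)) | E=∅ | K=[arg :: if0 :: subL(2) :: addL(6)]]
step 7: [C=6 | E=∅ | K=[fun :: if0 :: subL(2) :: addL(6)]]
step 8: [C=((λy. x) x) | E={x↦6} | K=[if0 :: subL(2) :: addL(6)]]
step 9: [C=(λy. x) | E={x↦6} | K=[arg :: if0 :: subL(2) :: addL(6)]]
step 10: [C=x | E={x↦6} | K=[fun :: if0 :: subL(2) :: addL(6)]]
step 11: [C=x | E={y↦6, x↦6} | K=[if0 :: subL(2) :: addL(6)]]
step 12: [C=(0 * -2) | E=∅ | K=[subL(2) :: addL(6)]]
step 13: [C=0 | E=∅ | K=[mulR :: subL(2) :: addL(6)]]
step 14: [C=-2 | E=∅ | K=[mulL(0) :: subL(2) :: addL(6)]]
→ final value 8

Answer: 8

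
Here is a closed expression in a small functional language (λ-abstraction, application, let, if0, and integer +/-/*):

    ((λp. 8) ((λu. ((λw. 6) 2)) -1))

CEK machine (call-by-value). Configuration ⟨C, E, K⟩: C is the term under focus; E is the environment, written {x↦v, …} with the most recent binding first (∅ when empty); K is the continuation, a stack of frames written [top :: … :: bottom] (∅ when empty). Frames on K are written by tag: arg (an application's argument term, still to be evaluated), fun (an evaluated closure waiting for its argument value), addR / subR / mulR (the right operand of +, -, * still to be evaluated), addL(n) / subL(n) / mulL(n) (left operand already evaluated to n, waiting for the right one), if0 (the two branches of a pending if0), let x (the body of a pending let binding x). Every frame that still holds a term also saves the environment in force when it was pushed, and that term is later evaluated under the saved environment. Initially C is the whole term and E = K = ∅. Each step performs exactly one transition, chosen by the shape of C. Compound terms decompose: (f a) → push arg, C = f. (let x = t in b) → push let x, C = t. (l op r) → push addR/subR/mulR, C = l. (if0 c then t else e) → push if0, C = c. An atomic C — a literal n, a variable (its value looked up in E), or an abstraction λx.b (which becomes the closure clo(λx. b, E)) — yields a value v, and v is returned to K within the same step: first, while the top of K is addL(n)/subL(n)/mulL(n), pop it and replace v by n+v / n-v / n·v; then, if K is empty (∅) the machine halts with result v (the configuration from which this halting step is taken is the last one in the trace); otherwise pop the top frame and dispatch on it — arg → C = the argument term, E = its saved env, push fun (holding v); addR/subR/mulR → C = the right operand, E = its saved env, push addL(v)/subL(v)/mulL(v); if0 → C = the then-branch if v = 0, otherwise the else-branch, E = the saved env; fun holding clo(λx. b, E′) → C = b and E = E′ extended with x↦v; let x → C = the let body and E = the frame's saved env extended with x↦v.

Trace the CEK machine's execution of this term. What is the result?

step 0: [C=((λp. 8) ((λu. ((λw. 6) 2)) -1)) | E=∅ | K=∅]
step 1: [C=(λp. 8) | E=∅ | K=[arg]]
step 2: [C=((λu. ((λw. 6) 2)) -1) | E=∅ | K=[fun]]
step 3: [C=(λu. ((λw. 6) 2)) | E=∅ | K=[arg :: fun]]
step 4: [C=-1 | E=∅ | K=[fun :: fun]]
step 5: [C=((λw. 6) 2) | E={u↦-1} | K=[fun]]
step 6: [C=(λw. 6) | E={u↦-1} | K=[arg :: fun]]
step 7: [C=2 | E={u↦-1} | K=[fun :: fun]]
step 8: [C=6 | E={w↦2, u↦-1} | K=[fun]]
step 9: [C=8 | E={p↦6} | K=∅]
→ final value 8

Answer: 8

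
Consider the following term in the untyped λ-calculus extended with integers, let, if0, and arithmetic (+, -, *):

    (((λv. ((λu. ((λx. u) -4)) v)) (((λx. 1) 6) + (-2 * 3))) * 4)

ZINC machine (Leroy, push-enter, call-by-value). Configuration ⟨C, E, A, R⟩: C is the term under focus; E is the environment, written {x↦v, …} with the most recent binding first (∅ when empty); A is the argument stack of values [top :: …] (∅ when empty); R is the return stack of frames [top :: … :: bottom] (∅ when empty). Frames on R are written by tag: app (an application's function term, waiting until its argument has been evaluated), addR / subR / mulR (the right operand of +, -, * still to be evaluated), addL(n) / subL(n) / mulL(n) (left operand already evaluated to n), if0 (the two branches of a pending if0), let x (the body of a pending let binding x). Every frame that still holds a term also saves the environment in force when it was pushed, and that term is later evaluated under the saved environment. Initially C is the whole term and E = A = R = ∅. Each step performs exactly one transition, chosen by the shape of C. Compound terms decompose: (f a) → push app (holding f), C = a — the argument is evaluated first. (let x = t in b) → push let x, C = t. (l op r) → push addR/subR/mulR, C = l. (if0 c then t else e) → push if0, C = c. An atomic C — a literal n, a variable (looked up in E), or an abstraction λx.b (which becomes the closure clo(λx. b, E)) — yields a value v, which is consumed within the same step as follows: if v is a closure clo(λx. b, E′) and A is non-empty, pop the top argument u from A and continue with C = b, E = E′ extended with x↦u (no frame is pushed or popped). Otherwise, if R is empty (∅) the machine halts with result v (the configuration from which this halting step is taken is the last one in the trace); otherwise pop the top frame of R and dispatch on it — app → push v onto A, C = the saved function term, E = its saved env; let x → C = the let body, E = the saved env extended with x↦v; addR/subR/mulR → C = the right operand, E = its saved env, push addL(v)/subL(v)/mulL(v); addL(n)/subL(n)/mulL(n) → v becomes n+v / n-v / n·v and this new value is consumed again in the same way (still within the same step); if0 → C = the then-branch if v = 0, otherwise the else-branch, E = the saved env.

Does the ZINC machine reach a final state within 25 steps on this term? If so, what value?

0. [C=(((λv. ((λu. ((λx. u) -4)) v)) (((λx. 1) 6) + (-2 * 3))) * 4) | E=∅ | A=∅ | R=∅]
1. [C=((λv. ((λu. ((λx. u) -4)) v)) (((λx. 1) 6) + (-2 * 3))) | E=∅ | A=∅ | R=[mulR]]
2. [C=(((λx. 1) 6) + (-2 * 3)) | E=∅ | A=∅ | R=[app :: mulR]]
3. [C=((λx. 1) 6) | E=∅ | A=∅ | R=[addR :: app :: mulR]]
4. [C=6 | E=∅ | A=∅ | R=[app :: addR :: app :: mulR]]
5. [C=(λx. 1) | E=∅ | A=[6] | R=[addR :: app :: mulR]]
6. [C=1 | E={x↦6} | A=∅ | R=[addR :: app :: mulR]]
7. [C=(-2 * 3) | E=∅ | A=∅ | R=[addL(1) :: app :: mulR]]
8. [C=-2 | E=∅ | A=∅ | R=[mulR :: addL(1) :: app :: mulR]]
9. [C=3 | E=∅ | A=∅ | R=[mulL(-2) :: addL(1) :: app :: mulR]]
10. [C=(λv. ((λu. ((λx. u) -4)) v)) | E=∅ | A=[-5] | R=[mulR]]
11. [C=((λu. ((λx. u) -4)) v) | E={v↦-5} | A=∅ | R=[mulR]]
12. [C=v | E={v↦-5} | A=∅ | R=[app :: mulR]]
13. [C=(λu. ((λx. u) -4)) | E={v↦-5} | A=[-5] | R=[mulR]]
14. [C=((λx. u) -4) | E={u↦-5, v↦-5} | A=∅ | R=[mulR]]
15. [C=-4 | E={u↦-5, v↦-5} | A=∅ | R=[app :: mulR]]
16. [C=(λx. u) | E={u↦-5, v↦-5} | A=[-4] | R=[mulR]]
17. [C=u | E={x↦-4, u↦-5, v↦-5} | A=∅ | R=[mulR]]
18. [C=4 | E=∅ | A=∅ | R=[mulL(-5)]]
→ final value -20

Answer: -20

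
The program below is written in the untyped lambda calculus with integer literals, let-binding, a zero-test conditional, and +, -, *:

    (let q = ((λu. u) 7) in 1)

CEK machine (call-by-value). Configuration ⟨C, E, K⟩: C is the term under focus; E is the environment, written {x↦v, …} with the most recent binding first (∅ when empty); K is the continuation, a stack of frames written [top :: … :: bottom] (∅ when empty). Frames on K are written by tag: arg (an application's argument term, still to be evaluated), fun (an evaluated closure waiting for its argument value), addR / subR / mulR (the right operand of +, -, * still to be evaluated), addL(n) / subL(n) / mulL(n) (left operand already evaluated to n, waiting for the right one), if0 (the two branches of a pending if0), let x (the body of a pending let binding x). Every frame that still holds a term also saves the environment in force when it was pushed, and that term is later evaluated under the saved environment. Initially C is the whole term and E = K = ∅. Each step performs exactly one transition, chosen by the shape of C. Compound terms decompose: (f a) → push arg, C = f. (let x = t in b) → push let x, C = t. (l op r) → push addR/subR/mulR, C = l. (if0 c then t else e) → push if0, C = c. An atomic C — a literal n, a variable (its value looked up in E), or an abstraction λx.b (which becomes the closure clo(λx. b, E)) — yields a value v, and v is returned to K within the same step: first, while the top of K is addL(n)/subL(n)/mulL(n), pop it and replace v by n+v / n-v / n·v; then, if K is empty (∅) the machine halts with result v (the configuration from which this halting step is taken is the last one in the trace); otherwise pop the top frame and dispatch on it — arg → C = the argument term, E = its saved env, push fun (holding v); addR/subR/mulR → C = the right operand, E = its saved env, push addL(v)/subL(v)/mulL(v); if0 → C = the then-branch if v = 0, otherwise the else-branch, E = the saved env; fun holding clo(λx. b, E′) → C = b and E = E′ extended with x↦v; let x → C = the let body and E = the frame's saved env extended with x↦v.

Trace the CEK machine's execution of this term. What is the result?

Answer: 1

Execution trace:
step 0: <C=(let q = ((λu. u) 7) in 1), E=∅, K=∅>
step 1: <C=((λu. u) 7), E=∅, K=[let q]>
step 2: <C=(λu. u), E=∅, K=[arg :: let q]>
step 3: <C=7, E=∅, K=[fun :: let q]>
step 4: <C=u, E={u↦7}, K=[let q]>
step 5: <C=1, E={q↦7}, K=∅>
→ final value 1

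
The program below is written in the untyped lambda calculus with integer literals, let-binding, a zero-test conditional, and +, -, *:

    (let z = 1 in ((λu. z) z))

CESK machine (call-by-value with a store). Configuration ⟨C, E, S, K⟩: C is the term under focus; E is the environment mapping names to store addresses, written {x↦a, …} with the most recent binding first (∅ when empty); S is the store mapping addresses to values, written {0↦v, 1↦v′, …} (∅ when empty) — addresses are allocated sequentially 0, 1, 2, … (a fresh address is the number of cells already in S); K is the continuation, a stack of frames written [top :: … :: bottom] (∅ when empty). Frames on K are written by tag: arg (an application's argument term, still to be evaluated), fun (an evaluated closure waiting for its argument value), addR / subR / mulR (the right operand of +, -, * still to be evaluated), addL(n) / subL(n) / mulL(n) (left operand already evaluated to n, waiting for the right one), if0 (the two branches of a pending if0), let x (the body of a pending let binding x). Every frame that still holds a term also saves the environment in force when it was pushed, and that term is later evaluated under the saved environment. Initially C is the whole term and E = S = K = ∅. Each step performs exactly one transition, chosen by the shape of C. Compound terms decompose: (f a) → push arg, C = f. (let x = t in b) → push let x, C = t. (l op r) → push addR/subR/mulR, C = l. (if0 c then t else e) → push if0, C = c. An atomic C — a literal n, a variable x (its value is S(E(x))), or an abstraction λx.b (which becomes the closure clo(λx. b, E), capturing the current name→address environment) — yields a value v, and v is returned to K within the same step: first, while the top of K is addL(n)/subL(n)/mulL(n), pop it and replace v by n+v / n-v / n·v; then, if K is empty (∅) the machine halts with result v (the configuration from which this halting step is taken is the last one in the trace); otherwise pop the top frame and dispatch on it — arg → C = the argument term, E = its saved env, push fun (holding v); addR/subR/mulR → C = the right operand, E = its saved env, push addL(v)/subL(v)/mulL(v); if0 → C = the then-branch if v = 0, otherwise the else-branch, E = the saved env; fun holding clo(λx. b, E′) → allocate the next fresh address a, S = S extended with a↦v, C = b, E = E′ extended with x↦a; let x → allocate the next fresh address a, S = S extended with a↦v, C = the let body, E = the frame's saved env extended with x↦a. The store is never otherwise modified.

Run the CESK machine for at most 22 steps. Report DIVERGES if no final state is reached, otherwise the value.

Answer: 1

Machine steps:
t=0: <C=(let z = 1 in ((λu. z) z)), E=∅, S=∅, K=∅>
t=1: <C=1, E=∅, S=∅, K=[let z]>
t=2: <C=((λu. z) z), E={z↦0}, S={0↦1}, K=∅>
t=3: <C=(λu. z), E={z↦0}, S={0↦1}, K=[arg]>
t=4: <C=z, E={z↦0}, S={0↦1}, K=[fun]>
t=5: <C=z, E={u↦1, z↦0}, S={0↦1, 1↦1}, K=∅>
→ final value 1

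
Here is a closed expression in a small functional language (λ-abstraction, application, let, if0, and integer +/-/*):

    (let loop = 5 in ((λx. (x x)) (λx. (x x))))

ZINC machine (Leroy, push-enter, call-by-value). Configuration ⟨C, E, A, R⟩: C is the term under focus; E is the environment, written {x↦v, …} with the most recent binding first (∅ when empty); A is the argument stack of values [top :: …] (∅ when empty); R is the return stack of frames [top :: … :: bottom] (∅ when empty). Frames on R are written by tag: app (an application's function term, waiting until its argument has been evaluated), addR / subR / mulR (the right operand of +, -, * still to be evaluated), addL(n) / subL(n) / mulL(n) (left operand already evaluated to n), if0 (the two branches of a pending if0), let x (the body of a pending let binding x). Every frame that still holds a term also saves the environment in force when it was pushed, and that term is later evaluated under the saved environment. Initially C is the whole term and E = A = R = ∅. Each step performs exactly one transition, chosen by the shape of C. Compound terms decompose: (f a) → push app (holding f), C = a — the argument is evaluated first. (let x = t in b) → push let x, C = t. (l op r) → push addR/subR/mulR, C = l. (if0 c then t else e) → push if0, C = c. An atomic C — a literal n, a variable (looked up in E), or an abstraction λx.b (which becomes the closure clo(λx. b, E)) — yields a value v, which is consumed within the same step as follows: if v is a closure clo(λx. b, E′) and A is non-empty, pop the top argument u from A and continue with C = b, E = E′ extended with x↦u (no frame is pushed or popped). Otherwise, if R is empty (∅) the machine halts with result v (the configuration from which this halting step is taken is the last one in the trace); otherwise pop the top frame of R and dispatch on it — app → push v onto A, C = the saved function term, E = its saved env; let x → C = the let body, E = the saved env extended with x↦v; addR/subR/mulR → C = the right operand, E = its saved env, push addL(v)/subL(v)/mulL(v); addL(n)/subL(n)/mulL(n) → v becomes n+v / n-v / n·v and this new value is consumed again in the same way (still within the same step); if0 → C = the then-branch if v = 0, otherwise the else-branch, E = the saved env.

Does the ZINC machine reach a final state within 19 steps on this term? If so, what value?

t=0: [C=(let loop = 5 in ((λx. (x x)) (λx. (x x)))) | E=∅ | A=∅ | R=∅]
t=1: [C=5 | E=∅ | A=∅ | R=[let loop]]
t=2: [C=((λx. (x x)) (λx. (x x))) | E={loop↦5} | A=∅ | R=∅]
t=3: [C=(λx. (x x)) | E={loop↦5} | A=∅ | R=[app]]
t=4: [C=(λx. (x x)) | E={loop↦5} | A=[clo(λx. (x x), {loop↦5})] | R=∅]
t=5: [C=(x x) | E={x↦clo(λx. (x x), {loop↦5}), loop↦5} | A=∅ | R=∅]
t=6: [C=x | E={x↦clo(λx. (x x), {loop↦5}), loop↦5} | A=∅ | R=[app]]
t=7: [C=x | E={x↦clo(λx. (x x), {loop↦5}), loop↦5} | A=[clo(λx. (x x), {loop↦5})] | R=∅]
… configuration repeats with period 3 (steps 5–7 recur indefinitely) …

Answer: DIVERGES (no final state within 19 steps)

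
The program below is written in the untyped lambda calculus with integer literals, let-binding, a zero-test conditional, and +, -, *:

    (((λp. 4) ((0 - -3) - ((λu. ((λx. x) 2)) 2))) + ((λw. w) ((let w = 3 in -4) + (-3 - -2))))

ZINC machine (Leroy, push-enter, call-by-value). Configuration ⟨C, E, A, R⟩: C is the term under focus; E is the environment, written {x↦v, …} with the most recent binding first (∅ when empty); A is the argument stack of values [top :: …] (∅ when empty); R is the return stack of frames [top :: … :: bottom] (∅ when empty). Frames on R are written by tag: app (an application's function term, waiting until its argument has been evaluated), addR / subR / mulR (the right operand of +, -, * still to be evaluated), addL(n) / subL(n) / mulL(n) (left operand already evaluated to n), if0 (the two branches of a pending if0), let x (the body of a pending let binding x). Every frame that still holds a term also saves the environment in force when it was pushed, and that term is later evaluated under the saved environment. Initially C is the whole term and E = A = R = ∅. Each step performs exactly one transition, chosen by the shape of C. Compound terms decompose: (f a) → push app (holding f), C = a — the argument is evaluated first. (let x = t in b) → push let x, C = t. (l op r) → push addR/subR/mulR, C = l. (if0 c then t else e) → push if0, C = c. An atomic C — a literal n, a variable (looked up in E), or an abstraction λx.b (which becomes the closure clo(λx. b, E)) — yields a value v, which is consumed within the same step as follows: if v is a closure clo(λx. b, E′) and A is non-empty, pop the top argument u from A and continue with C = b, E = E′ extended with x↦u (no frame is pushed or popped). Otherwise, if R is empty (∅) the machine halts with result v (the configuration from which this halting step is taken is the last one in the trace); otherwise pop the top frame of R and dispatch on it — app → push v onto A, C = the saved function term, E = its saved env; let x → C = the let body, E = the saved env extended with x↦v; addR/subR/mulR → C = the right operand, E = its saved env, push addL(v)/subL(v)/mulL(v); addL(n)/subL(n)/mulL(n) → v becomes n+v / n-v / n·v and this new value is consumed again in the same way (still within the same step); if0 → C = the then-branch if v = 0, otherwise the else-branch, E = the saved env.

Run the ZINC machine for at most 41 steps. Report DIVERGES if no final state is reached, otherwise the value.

0. ⟨C=(((λp. 4) ((0 - -3) - ((λu. ((λx. x) 2)) 2))) + ((λw. w) ((let w = 3 in -4) + (-3 - -2)))); E=∅; A=∅; R=∅⟩
1. ⟨C=((λp. 4) ((0 - -3) - ((λu. ((λx. x) 2)) 2))); E=∅; A=∅; R=[addR]⟩
2. ⟨C=((0 - -3) - ((λu. ((λx. x) 2)) 2)); E=∅; A=∅; R=[app :: addR]⟩
3. ⟨C=(0 - -3); E=∅; A=∅; R=[subR :: app :: addR]⟩
4. ⟨C=0; E=∅; A=∅; R=[subR :: subR :: app :: addR]⟩
5. ⟨C=-3; E=∅; A=∅; R=[subL(0) :: subR :: app :: addR]⟩
6. ⟨C=((λu. ((λx. x) 2)) 2); E=∅; A=∅; R=[subL(3) :: app :: addR]⟩
7. ⟨C=2; E=∅; A=∅; R=[app :: subL(3) :: app :: addR]⟩
8. ⟨C=(λu. ((λx. x) 2)); E=∅; A=[2]; R=[subL(3) :: app :: addR]⟩
9. ⟨C=((λx. x) 2); E={u↦2}; A=∅; R=[subL(3) :: app :: addR]⟩
10. ⟨C=2; E={u↦2}; A=∅; R=[app :: subL(3) :: app :: addR]⟩
11. ⟨C=(λx. x); E={u↦2}; A=[2]; R=[subL(3) :: app :: addR]⟩
12. ⟨C=x; E={x↦2, u↦2}; A=∅; R=[subL(3) :: app :: addR]⟩
13. ⟨C=(λp. 4); E=∅; A=[1]; R=[addR]⟩
14. ⟨C=4; E={p↦1}; A=∅; R=[addR]⟩
15. ⟨C=((λw. w) ((let w = 3 in -4) + (-3 - -2))); E=∅; A=∅; R=[addL(4)]⟩
16. ⟨C=((let w = 3 in -4) + (-3 - -2)); E=∅; A=∅; R=[app :: addL(4)]⟩
17. ⟨C=(let w = 3 in -4); E=∅; A=∅; R=[addR :: app :: addL(4)]⟩
18. ⟨C=3; E=∅; A=∅; R=[let w :: addR :: app :: addL(4)]⟩
19. ⟨C=-4; E={w↦3}; A=∅; R=[addR :: app :: addL(4)]⟩
20. ⟨C=(-3 - -2); E=∅; A=∅; R=[addL(-4) :: app :: addL(4)]⟩
21. ⟨C=-3; E=∅; A=∅; R=[subR :: addL(-4) :: app :: addL(4)]⟩
22. ⟨C=-2; E=∅; A=∅; R=[subL(-3) :: addL(-4) :: app :: addL(4)]⟩
23. ⟨C=(λw. w); E=∅; A=[-5]; R=[addL(4)]⟩
24. ⟨C=w; E={w↦-5}; A=∅; R=[addL(4)]⟩
→ final value -1

Answer: -1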